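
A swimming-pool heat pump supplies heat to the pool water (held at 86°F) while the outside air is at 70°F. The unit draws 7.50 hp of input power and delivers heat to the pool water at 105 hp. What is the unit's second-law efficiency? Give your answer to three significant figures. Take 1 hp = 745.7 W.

COP_actual = Q̇_H/Ẇ = 105.0/7.500 = 14.00.
In absolute terms T_C = 294.26 K and T_H = 303.15 K, so ΔT = 8.889 K.
COP_Carnot = T_H/ΔT = 303.15/8.889 = 34.10.
η_II = COP_actual/COP_Carnot = 14.00/34.10 = 0.4105.

0.411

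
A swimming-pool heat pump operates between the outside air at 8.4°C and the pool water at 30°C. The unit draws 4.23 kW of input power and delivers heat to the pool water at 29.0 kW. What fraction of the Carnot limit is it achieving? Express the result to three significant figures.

0.488

COP_actual = Q̇_H/Ẇ = 29.00/4.230 = 6.856.
In absolute terms T_C = 281.55 K and T_H = 303.15 K, so ΔT = 21.60 K.
COP_Carnot = T_H/ΔT = 303.15/21.60 = 14.03.
η_II = COP_actual/COP_Carnot = 6.856/14.03 = 0.4885.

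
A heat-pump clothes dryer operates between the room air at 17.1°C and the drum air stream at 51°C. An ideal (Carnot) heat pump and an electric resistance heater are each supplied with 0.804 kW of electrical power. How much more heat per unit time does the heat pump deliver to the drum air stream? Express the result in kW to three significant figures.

6.88 kW

In absolute terms T_C = 290.25 K and T_H = 324.15 K, so ΔT = 33.90 K.
COP_Carnot = T_H/ΔT = 324.15/33.90 = 9.562.
The heat pump delivers Q̇_H = COP × Ẇ = 7.688 kW; the resistance heater delivers Ẇ = 0.8040 kW.
Extra = (COP − 1)·Ẇ = 6.884 kW.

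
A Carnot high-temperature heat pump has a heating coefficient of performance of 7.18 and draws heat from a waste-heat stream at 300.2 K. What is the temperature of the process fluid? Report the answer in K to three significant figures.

349 K

COP_HP = T_H/(T_H − T_C) rearranges to T_H = COP·T_C/(COP − 1).
With T_C = 300.20 K, T_H = 7.18 × 300.20/6.180 = 348.78 K.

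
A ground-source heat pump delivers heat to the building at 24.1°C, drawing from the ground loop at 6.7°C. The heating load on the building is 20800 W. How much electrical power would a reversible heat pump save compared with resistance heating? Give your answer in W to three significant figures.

In absolute terms T_C = 279.85 K and T_H = 297.25 K, so ΔT = 17.40 K.
COP_Carnot = T_H/ΔT = 297.25/17.40 = 17.08.
Resistance heating needs Ẇ_res = Q̇_H = 20800 W; the reversible heat pump needs only Ẇ_hp = Q̇_H/COP = 1218 W.
Saving = 20800 − 1218 = 19580 W.

19600 W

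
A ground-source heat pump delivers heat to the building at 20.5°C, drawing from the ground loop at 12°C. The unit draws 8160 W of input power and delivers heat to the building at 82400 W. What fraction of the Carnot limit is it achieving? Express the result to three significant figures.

COP_actual = Q̇_H/Ẇ = 82400/8160 = 10.10.
In absolute terms T_C = 285.15 K and T_H = 293.65 K, so ΔT = 8.500 K.
COP_Carnot = T_H/ΔT = 293.65/8.500 = 34.55.
η_II = COP_actual/COP_Carnot = 10.10/34.55 = 0.2923.

0.292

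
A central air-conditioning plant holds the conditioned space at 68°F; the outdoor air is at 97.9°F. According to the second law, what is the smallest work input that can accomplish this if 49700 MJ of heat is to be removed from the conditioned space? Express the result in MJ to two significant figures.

In absolute terms T_C = 293.15 K and T_H = 309.76 K, so ΔT = 16.61 K.
The reversible limit is COP_R = T_C/ΔT = 17.65, so W_min = Q_C/COP = Q_C·ΔT/T_C.
W_min = 49700 × 16.61/293.15 = 2816 MJ.

2800 MJ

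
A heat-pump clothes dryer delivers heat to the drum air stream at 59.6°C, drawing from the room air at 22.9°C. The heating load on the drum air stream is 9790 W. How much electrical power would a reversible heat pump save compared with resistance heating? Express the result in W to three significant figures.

In absolute terms T_C = 296.05 K and T_H = 332.75 K, so ΔT = 36.70 K.
COP_Carnot = T_H/ΔT = 332.75/36.70 = 9.067.
Resistance heating needs Ẇ_res = Q̇_H = 9790 W; the reversible heat pump needs only Ẇ_hp = Q̇_H/COP = 1080 W.
Saving = 9790 − 1080 = 8710 W.

8710 W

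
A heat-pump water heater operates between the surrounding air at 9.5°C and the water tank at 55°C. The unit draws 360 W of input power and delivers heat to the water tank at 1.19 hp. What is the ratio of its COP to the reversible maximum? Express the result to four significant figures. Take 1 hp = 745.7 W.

Converting, Q̇_H = 1.190 hp = 887.4 W, so COP_actual = Q̇_H/Ẇ = 887.4/360.0 = 2.465.
In absolute terms T_C = 282.65 K and T_H = 328.15 K, so ΔT = 45.50 K.
COP_Carnot = T_H/ΔT = 328.15/45.50 = 7.212.
η_II = COP_actual/COP_Carnot = 2.465/7.212 = 0.3418.

0.3418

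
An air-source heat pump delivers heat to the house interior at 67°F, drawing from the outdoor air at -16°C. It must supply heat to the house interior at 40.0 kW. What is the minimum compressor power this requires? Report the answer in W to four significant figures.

4846 W

In absolute terms T_C = 257.15 K and T_H = 292.59 K, so ΔT = 35.44 K.
COP_Carnot = T_H/ΔT = 292.59/35.44 = 8.255.
Ẇ_min = Q̇/COP_Carnot = 40.00/8.255 = 4.846 kW = 4846 W.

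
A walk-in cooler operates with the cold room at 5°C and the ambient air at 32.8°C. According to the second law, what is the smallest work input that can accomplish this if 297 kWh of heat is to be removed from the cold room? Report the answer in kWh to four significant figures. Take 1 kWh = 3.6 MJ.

29.68 kWh

In absolute terms T_C = 278.15 K and T_H = 305.95 K, so ΔT = 27.80 K.
The reversible limit is COP_R = T_C/ΔT = 10.01, so W_min = Q_C/COP = Q_C·ΔT/T_C.
W_min = 297.0 × 27.80/278.15 = 29.68 kWh.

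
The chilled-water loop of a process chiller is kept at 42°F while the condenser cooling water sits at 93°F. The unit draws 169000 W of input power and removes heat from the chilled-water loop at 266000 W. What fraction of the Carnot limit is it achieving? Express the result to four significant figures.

COP_actual = Q̇_C/Ẇ = 266000/169000 = 1.574.
In absolute terms T_C = 278.71 K and T_H = 307.04 K, so ΔT = 28.33 K.
COP_Carnot = T_C/ΔT = 278.71/28.33 = 9.837.
η_II = COP_actual/COP_Carnot = 1.574/9.837 = 0.1600.

0.1600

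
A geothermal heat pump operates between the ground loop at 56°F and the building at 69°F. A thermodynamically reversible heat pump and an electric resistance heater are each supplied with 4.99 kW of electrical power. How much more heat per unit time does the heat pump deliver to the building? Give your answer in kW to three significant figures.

198 kW

In absolute terms T_C = 286.48 K and T_H = 293.71 K, so ΔT = 7.222 K.
COP_Carnot = T_H/ΔT = 293.71/7.222 = 40.67.
The heat pump delivers Q̇_H = COP × Ẇ = 202.9 kW; the resistance heater delivers Ẇ = 4.990 kW.
Extra = (COP − 1)·Ẇ = 197.9 kW.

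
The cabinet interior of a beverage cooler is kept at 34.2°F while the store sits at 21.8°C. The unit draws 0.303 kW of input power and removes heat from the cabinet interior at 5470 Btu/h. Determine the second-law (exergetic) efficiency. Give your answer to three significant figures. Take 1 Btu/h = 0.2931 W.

Converting, Q̇_C = 5470 Btu/h = 1.603 kW, so COP_actual = Q̇_C/Ẇ = 1.603/0.3030 = 5.291.
In absolute terms T_C = 274.37 K and T_H = 294.95 K, so ΔT = 20.58 K.
COP_Carnot = T_C/ΔT = 274.37/20.58 = 13.33.
η_II = COP_actual/COP_Carnot = 5.291/13.33 = 0.3968.

0.397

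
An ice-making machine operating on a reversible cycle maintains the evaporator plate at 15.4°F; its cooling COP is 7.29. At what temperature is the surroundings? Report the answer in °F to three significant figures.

COP_R = T_C/(T_H − T_C) gives T_H − T_C = T_C/COP.
With T_C = 263.93 K, T_H = 263.93 × (1 + 1/7.29) = 300.13 K.
Converting, 300.13 K = 80.57°F.

80.6 °F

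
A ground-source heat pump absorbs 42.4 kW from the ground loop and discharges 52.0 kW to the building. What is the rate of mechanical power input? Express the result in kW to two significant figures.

For a cyclic device the first law requires Q̇_H = Q̇_C + Ẇ.
Ẇ = Q̇_H − Q̇_C = 9.600 kW.

9.6 kW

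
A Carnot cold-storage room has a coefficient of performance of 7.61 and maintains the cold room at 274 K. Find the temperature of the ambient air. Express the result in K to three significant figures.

COP_R = T_C/(T_H − T_C) gives T_H − T_C = T_C/COP.
With T_C = 274.00 K, T_H = 274.00 × (1 + 1/7.61) = 310.01 K.

310 K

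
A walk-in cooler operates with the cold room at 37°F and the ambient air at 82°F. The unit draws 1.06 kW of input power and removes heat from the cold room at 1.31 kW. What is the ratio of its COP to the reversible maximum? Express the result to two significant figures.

COP_actual = Q̇_C/Ẇ = 1.310/1.060 = 1.236.
In absolute terms T_C = 275.93 K and T_H = 300.93 K, so ΔT = 25.00 K.
COP_Carnot = T_C/ΔT = 275.93/25.00 = 11.04.
η_II = COP_actual/COP_Carnot = 1.236/11.04 = 0.1120.

0.11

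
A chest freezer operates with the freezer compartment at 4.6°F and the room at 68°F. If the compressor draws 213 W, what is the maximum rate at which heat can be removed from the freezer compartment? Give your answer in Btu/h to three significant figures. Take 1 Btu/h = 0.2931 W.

5320 Btu/h

In absolute terms T_C = 257.93 K and T_H = 293.15 K, so ΔT = 35.22 K.
COP_Carnot = T_C/ΔT = 257.93/35.22 = 7.323.
Q̇_max = COP_Carnot × Ẇ = 7.323 × 213.0 W = 1560 W = 5322 Btu/h.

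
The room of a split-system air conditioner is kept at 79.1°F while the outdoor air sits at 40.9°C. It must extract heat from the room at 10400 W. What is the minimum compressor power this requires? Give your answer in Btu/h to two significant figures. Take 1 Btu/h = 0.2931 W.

In absolute terms T_C = 299.32 K and T_H = 314.05 K, so ΔT = 14.73 K.
COP_Carnot = T_C/ΔT = 299.32/14.73 = 20.32.
Ẇ_min = Q̇/COP_Carnot = 10400/20.32 = 511.9 W = 1747 Btu/h.

1700 Btu/h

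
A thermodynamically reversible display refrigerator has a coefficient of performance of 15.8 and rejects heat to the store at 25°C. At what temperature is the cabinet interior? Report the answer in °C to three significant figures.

7.25 °C

For a Carnot refrigerator COP_R = T_C/(T_H − T_C), so T_C = COP·T_H/(1 + COP).
With T_H = 298.15 K, T_C = 15.8 × 298.15/16.80 = 280.40 K.
Converting, 280.40 K = 7.25°C.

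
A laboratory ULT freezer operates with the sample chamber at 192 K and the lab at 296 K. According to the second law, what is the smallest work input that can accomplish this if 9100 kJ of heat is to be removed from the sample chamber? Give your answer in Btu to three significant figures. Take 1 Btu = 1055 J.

4670 Btu

The reservoir spacing is ΔT = 296 − 192 = 104.0 K.
The reversible limit is COP_R = T_C/ΔT = 1.846, so W_min = Q_C/COP = Q_C·ΔT/T_C.
W_min = 9100 × 104.0/192.00 = 4929 kJ = 4672 Btu.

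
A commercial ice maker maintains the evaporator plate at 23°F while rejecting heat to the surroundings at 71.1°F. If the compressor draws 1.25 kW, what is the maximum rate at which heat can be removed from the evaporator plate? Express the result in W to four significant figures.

12540 W

In absolute terms T_C = 268.15 K and T_H = 294.87 K, so ΔT = 26.72 K.
COP_Carnot = T_C/ΔT = 268.15/26.72 = 10.03.
Q̇_max = COP_Carnot × Ẇ = 10.03 × 1.250 kW = 12.54 kW = 12540 W.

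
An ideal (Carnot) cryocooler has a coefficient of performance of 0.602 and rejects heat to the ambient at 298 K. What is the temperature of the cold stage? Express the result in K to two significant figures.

For a Carnot refrigerator COP_R = T_C/(T_H − T_C), so T_C = COP·T_H/(1 + COP).
With T_H = 298.00 K, T_C = 0.602 × 298.00/1.602 = 111.98 K.

110 K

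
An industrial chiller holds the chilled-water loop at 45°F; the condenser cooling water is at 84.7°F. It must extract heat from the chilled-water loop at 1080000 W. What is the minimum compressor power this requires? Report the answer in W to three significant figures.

In absolute terms T_C = 280.37 K and T_H = 302.43 K, so ΔT = 22.06 K.
COP_Carnot = T_C/ΔT = 280.37/22.06 = 12.71.
Ẇ_min = Q̇/COP_Carnot = 1080000/12.71 = 84960 W.

85000 W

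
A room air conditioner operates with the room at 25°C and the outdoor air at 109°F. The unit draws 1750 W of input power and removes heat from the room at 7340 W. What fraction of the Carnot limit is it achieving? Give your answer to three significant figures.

0.250

COP_actual = Q̇_C/Ẇ = 7340/1750 = 4.194.
In absolute terms T_C = 298.15 K and T_H = 315.93 K, so ΔT = 17.78 K.
COP_Carnot = T_C/ΔT = 298.15/17.78 = 16.77.
η_II = COP_actual/COP_Carnot = 4.194/16.77 = 0.2501.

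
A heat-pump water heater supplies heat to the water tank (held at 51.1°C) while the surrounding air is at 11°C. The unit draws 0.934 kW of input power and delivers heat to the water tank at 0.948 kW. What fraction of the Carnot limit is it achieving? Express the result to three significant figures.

0.126

COP_actual = Q̇_H/Ẇ = 0.9480/0.9340 = 1.015.
In absolute terms T_C = 284.15 K and T_H = 324.25 K, so ΔT = 40.10 K.
COP_Carnot = T_H/ΔT = 324.25/40.10 = 8.086.
η_II = COP_actual/COP_Carnot = 1.015/8.086 = 0.1255.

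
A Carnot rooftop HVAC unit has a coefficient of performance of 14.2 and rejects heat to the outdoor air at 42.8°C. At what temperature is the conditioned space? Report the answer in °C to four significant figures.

For a Carnot refrigerator COP_R = T_C/(T_H − T_C), so T_C = COP·T_H/(1 + COP).
With T_H = 315.95 K, T_C = 14.2 × 315.95/15.20 = 295.16 K.
Converting, 295.16 K = 22.01°C.

22.01 °C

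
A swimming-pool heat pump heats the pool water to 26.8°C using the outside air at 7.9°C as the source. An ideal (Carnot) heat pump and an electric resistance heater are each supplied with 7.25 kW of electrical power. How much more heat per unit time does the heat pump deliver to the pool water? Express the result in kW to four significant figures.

In absolute terms T_C = 281.05 K and T_H = 299.95 K, so ΔT = 18.90 K.
COP_Carnot = T_H/ΔT = 299.95/18.90 = 15.87.
The heat pump delivers Q̇_H = COP × Ẇ = 115.1 kW; the resistance heater delivers Ẇ = 7.250 kW.
Extra = (COP − 1)·Ẇ = 107.8 kW.

107.8 kW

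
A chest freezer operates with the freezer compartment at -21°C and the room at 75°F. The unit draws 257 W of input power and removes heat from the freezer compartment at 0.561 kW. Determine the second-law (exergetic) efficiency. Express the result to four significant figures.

Converting, Q̇_C = 0.5610 kW = 561.0 W, so COP_actual = Q̇_C/Ẇ = 561.0/257.0 = 2.183.
In absolute terms T_C = 252.15 K and T_H = 297.04 K, so ΔT = 44.89 K.
COP_Carnot = T_C/ΔT = 252.15/44.89 = 5.617.
η_II = COP_actual/COP_Carnot = 2.183/5.617 = 0.3886.

0.3886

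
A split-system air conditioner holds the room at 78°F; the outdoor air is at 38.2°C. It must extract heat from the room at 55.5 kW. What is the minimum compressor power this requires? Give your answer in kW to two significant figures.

2.3 kW

In absolute terms T_C = 298.71 K and T_H = 311.35 K, so ΔT = 12.64 K.
COP_Carnot = T_C/ΔT = 298.71/12.64 = 23.62.
Ẇ_min = Q̇/COP_Carnot = 55.50/23.62 = 2.349 kW.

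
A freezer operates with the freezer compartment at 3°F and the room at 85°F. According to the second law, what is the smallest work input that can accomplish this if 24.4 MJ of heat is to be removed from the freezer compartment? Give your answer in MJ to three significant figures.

4.32 MJ

In absolute terms T_C = 257.04 K and T_H = 302.59 K, so ΔT = 45.56 K.
The reversible limit is COP_R = T_C/ΔT = 5.642, so W_min = Q_C/COP = Q_C·ΔT/T_C.
W_min = 24.40 × 45.56/257.04 = 4.324 MJ.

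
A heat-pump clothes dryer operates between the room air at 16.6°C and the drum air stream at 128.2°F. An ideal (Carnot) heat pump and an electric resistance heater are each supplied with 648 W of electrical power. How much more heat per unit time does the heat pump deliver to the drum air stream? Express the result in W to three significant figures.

5100 W

In absolute terms T_C = 289.75 K and T_H = 326.59 K, so ΔT = 36.84 K.
COP_Carnot = T_H/ΔT = 326.59/36.84 = 8.864.
The heat pump delivers Q̇_H = COP × Ẇ = 5744 W; the resistance heater delivers Ẇ = 648.0 W.
Extra = (COP − 1)·Ẇ = 5096 W.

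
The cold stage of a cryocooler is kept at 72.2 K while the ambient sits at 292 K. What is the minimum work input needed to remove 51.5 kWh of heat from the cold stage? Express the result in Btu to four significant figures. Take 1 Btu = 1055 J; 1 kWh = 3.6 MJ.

The reservoir spacing is ΔT = 292 − 72.2 = 219.8 K.
The reversible limit is COP_R = T_C/ΔT = 0.3285, so W_min = Q_C/COP = Q_C·ΔT/T_C.
W_min = 51.50 × 219.8/72.20 = 156.8 kWh = 535000 Btu.

535000 Btu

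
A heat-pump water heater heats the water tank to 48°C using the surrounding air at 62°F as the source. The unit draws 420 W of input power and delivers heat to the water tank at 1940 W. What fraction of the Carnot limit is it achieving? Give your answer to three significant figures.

COP_actual = Q̇_H/Ẇ = 1940/420.0 = 4.619.
In absolute terms T_C = 289.82 K and T_H = 321.15 K, so ΔT = 31.33 K.
COP_Carnot = T_H/ΔT = 321.15/31.33 = 10.25.
η_II = COP_actual/COP_Carnot = 4.619/10.25 = 0.4507.

0.451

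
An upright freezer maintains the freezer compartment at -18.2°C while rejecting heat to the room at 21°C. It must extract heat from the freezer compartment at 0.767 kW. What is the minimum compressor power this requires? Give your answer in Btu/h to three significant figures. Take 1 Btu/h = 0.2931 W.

In absolute terms T_C = 254.95 K and T_H = 294.15 K, so ΔT = 39.20 K.
COP_Carnot = T_C/ΔT = 254.95/39.20 = 6.504.
Ẇ_min = Q̇/COP_Carnot = 0.7670/6.504 = 0.1179 kW = 402.4 Btu/h.

402 Btu/h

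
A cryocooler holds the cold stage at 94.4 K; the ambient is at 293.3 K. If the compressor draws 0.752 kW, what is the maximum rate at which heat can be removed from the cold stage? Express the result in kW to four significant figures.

0.3569 kW

The reservoir spacing is ΔT = 293.3 − 94.4 = 198.9 K.
COP_Carnot = T_C/ΔT = 94.40/198.9 = 0.4746.
Q̇_max = COP_Carnot × Ẇ = 0.4746 × 0.7520 kW = 0.3569 kW.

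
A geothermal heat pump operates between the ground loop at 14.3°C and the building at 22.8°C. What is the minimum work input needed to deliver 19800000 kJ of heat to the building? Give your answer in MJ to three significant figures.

In absolute terms T_C = 287.45 K and T_H = 295.95 K, so ΔT = 8.500 K.
The reversible limit is COP_HP = T_H/ΔT = 34.82, so W_min = Q_H/COP = Q_H·ΔT/T_H.
W_min = 19800000 × 8.500/295.95 = 568700 kJ = 568.7 MJ.

569 MJ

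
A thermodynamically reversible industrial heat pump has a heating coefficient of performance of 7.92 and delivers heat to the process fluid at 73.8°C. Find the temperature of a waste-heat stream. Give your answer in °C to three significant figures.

30.0 °C

COP_HP = T_H/(T_H − T_C) gives T_H − T_C = T_H/COP.
With T_H = 346.95 K, T_C = 346.95 × (1 − 1/7.92) = 303.14 K.
Converting, 303.14 K = 29.99°C.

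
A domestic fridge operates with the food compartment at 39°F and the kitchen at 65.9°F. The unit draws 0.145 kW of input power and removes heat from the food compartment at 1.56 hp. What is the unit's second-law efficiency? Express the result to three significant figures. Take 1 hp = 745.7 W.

0.433

Converting, Q̇_C = 1.560 hp = 1.163 kW, so COP_actual = Q̇_C/Ẇ = 1.163/0.1450 = 8.023.
In absolute terms T_C = 277.04 K and T_H = 291.98 K, so ΔT = 14.94 K.
COP_Carnot = T_C/ΔT = 277.04/14.94 = 18.54.
η_II = COP_actual/COP_Carnot = 8.023/18.54 = 0.4328.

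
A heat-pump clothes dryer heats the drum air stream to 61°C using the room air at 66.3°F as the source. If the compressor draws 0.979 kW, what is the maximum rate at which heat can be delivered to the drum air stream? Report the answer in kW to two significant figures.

In absolute terms T_C = 292.21 K and T_H = 334.15 K, so ΔT = 41.94 K.
COP_Carnot = T_H/ΔT = 334.15/41.94 = 7.966.
Q̇_max = COP_Carnot × Ẇ = 7.966 × 0.9790 kW = 7.799 kW.

7.8 kW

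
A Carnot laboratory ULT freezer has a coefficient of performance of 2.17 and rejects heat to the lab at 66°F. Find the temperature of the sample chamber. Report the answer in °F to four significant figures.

For a Carnot refrigerator COP_R = T_C/(T_H − T_C), so T_C = COP·T_H/(1 + COP).
With T_H = 292.04 K, T_C = 2.17 × 292.04/3.170 = 199.91 K.
Converting, 199.91 K = -99.83°F.

-99.83 °F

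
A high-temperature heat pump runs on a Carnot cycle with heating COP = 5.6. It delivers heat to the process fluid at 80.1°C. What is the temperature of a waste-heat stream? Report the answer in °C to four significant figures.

17.02 °C

COP_HP = T_H/(T_H − T_C) gives T_H − T_C = T_H/COP.
With T_H = 353.25 K, T_C = 353.25 × (1 − 1/5.6) = 290.17 K.
Converting, 290.17 K = 17.02°C.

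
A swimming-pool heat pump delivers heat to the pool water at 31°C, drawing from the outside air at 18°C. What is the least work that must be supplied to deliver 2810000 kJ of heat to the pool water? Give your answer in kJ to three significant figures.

120000 kJ

In absolute terms T_C = 291.15 K and T_H = 304.15 K, so ΔT = 13.00 K.
The reversible limit is COP_HP = T_H/ΔT = 23.40, so W_min = Q_H/COP = Q_H·ΔT/T_H.
W_min = 2810000 × 13.00/304.15 = 120100 kJ.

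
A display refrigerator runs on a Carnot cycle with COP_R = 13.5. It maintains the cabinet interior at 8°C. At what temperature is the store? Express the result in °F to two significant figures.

84 °F

COP_R = T_C/(T_H − T_C) gives T_H − T_C = T_C/COP.
With T_C = 281.15 K, T_H = 281.15 × (1 + 1/13.5) = 301.98 K.
Converting, 301.98 K = 83.89°F.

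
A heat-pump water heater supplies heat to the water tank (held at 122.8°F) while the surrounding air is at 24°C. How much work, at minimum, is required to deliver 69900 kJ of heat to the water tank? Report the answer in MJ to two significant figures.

In absolute terms T_C = 297.15 K and T_H = 323.59 K, so ΔT = 26.44 K.
The reversible limit is COP_HP = T_H/ΔT = 12.24, so W_min = Q_H/COP = Q_H·ΔT/T_H.
W_min = 69900 × 26.44/323.59 = 5712 kJ = 5.712 MJ.

5.7 MJ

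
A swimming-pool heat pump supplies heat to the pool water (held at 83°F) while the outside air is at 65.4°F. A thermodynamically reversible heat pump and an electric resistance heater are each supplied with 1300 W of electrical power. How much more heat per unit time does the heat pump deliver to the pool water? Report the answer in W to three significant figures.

In absolute terms T_C = 291.71 K and T_H = 301.48 K, so ΔT = 9.778 K.
COP_Carnot = T_H/ΔT = 301.48/9.778 = 30.83.
The heat pump delivers Q̇_H = COP × Ẇ = 40080 W; the resistance heater delivers Ẇ = 1300 W.
Extra = (COP − 1)·Ẇ = 38780 W.

38800 W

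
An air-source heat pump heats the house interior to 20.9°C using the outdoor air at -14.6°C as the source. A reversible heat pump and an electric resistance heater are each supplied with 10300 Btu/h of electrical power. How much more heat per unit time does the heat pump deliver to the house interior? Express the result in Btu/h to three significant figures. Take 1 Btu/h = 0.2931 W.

75000 Btu/h

In absolute terms T_C = 258.55 K and T_H = 294.05 K, so ΔT = 35.50 K.
COP_Carnot = T_H/ΔT = 294.05/35.50 = 8.283.
The heat pump delivers Q̇_H = COP × Ẇ = 85320 Btu/h; the resistance heater delivers Ẇ = 10300 Btu/h.
Extra = (COP − 1)·Ẇ = 75020 Btu/h.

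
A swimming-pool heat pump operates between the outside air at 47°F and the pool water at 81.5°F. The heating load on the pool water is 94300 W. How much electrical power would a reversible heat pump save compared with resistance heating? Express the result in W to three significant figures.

In absolute terms T_C = 281.48 K and T_H = 300.65 K, so ΔT = 19.17 K.
COP_Carnot = T_H/ΔT = 300.65/19.17 = 15.69.
Resistance heating needs Ẇ_res = Q̇_H = 94300 W; the reversible heat pump needs only Ẇ_hp = Q̇_H/COP = 6012 W.
Saving = 94300 − 6012 = 88290 W.

88300 W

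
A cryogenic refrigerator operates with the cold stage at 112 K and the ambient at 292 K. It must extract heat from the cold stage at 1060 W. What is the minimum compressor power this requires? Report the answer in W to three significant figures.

1700 W

The reservoir spacing is ΔT = 292 − 112 = 180.0 K.
COP_Carnot = T_C/ΔT = 112.00/180.0 = 0.6222.
Ẇ_min = Q̇/COP_Carnot = 1060/0.6222 = 1704 W.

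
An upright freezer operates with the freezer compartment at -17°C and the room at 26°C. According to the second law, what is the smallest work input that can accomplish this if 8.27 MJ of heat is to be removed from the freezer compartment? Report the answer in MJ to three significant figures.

In absolute terms T_C = 256.15 K and T_H = 299.15 K, so ΔT = 43.00 K.
The reversible limit is COP_R = T_C/ΔT = 5.957, so W_min = Q_C/COP = Q_C·ΔT/T_C.
W_min = 8.270 × 43.00/256.15 = 1.388 MJ.

1.39 MJ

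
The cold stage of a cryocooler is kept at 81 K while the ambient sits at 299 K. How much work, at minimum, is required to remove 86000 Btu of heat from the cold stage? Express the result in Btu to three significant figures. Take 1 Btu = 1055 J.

231000 Btu

The reservoir spacing is ΔT = 299 − 81 = 218.0 K.
The reversible limit is COP_R = T_C/ΔT = 0.3716, so W_min = Q_C/COP = Q_C·ΔT/T_C.
W_min = 86000 × 218.0/81.00 = 231500 Btu.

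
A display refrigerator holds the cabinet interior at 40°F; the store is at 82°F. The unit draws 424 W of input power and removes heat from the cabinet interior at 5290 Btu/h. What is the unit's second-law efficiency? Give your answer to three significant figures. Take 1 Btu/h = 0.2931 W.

0.307

Converting, Q̇_C = 5290 Btu/h = 1550 W, so COP_actual = Q̇_C/Ẇ = 1550/424.0 = 3.657.
In absolute terms T_C = 277.59 K and T_H = 300.93 K, so ΔT = 23.33 K.
COP_Carnot = T_C/ΔT = 277.59/23.33 = 11.90.
η_II = COP_actual/COP_Carnot = 3.657/11.90 = 0.3074.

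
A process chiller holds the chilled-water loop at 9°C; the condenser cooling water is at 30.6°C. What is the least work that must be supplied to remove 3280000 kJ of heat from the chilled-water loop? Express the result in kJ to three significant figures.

251000 kJ

In absolute terms T_C = 282.15 K and T_H = 303.75 K, so ΔT = 21.60 K.
The reversible limit is COP_R = T_C/ΔT = 13.06, so W_min = Q_C/COP = Q_C·ΔT/T_C.
W_min = 3280000 × 21.60/282.15 = 251100 kJ.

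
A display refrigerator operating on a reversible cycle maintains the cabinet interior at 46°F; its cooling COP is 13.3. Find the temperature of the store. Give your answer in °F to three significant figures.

COP_R = T_C/(T_H − T_C) gives T_H − T_C = T_C/COP.
With T_C = 280.93 K, T_H = 280.93 × (1 + 1/13.3) = 302.05 K.
Converting, 302.05 K = 84.02°F.

84.0 °F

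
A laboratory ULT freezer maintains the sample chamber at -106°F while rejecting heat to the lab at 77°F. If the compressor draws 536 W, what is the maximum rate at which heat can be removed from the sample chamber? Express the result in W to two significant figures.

1000 W

In absolute terms T_C = 196.48 K and T_H = 298.15 K, so ΔT = 101.7 K.
COP_Carnot = T_C/ΔT = 196.48/101.7 = 1.933.
Q̇_max = COP_Carnot × Ẇ = 1.933 × 536.0 W = 1036 W.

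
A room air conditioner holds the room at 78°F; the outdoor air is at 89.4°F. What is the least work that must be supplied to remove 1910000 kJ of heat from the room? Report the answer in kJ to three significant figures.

In absolute terms T_C = 298.71 K and T_H = 305.04 K, so ΔT = 6.333 K.
The reversible limit is COP_R = T_C/ΔT = 47.16, so W_min = Q_C/COP = Q_C·ΔT/T_C.
W_min = 1910000 × 6.333/298.71 = 40500 kJ.

40500 kJ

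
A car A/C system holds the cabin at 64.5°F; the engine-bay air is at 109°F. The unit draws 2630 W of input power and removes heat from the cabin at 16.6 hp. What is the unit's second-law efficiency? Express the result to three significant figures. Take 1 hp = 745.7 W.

0.400

Converting, Q̇_C = 16.60 hp = 12380 W, so COP_actual = Q̇_C/Ẇ = 12380/2630 = 4.707.
In absolute terms T_C = 291.21 K and T_H = 315.93 K, so ΔT = 24.72 K.
COP_Carnot = T_C/ΔT = 291.21/24.72 = 11.78.
η_II = COP_actual/COP_Carnot = 4.707/11.78 = 0.3996.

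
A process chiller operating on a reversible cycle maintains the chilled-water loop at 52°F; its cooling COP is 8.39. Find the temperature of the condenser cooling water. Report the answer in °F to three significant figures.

COP_R = T_C/(T_H − T_C) gives T_H − T_C = T_C/COP.
With T_C = 284.26 K, T_H = 284.26 × (1 + 1/8.39) = 318.14 K.
Converting, 318.14 K = 112.99°F.

113 °F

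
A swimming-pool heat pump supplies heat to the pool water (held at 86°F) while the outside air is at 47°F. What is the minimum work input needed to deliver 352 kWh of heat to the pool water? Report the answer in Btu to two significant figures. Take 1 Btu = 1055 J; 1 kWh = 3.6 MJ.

In absolute terms T_C = 281.48 K and T_H = 303.15 K, so ΔT = 21.67 K.
The reversible limit is COP_HP = T_H/ΔT = 13.99, so W_min = Q_H/COP = Q_H·ΔT/T_H.
W_min = 352.0 × 21.67/303.15 = 25.16 kWh = 85850 Btu.

86000 Btu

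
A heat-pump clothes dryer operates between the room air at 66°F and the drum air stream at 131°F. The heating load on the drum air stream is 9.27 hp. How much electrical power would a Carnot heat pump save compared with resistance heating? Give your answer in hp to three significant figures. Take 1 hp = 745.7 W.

In absolute terms T_C = 292.04 K and T_H = 328.15 K, so ΔT = 36.11 K.
COP_Carnot = T_H/ΔT = 328.15/36.11 = 9.087.
Resistance heating needs Ẇ_res = Q̇_H = 9.270 hp; the reversible heat pump needs only Ẇ_hp = Q̇_H/COP = 1.020 hp.
Saving = 9.270 − 1.020 = 8.250 hp.

8.25 hp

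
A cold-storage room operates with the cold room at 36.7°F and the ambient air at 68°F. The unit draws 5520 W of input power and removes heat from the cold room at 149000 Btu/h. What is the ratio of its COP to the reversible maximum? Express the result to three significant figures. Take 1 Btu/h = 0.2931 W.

Converting, Q̇_C = 149000 Btu/h = 43670 W, so COP_actual = Q̇_C/Ẇ = 43670/5520 = 7.912.
In absolute terms T_C = 275.76 K and T_H = 293.15 K, so ΔT = 17.39 K.
COP_Carnot = T_C/ΔT = 275.76/17.39 = 15.86.
η_II = COP_actual/COP_Carnot = 7.912/15.86 = 0.4989.

0.499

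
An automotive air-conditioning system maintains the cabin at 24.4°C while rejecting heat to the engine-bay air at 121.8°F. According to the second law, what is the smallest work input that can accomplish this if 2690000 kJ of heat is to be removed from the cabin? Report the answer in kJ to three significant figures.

In absolute terms T_C = 297.55 K and T_H = 323.04 K, so ΔT = 25.49 K.
The reversible limit is COP_R = T_C/ΔT = 11.67, so W_min = Q_C/COP = Q_C·ΔT/T_C.
W_min = 2690000 × 25.49/297.55 = 230400 kJ.

230000 kJ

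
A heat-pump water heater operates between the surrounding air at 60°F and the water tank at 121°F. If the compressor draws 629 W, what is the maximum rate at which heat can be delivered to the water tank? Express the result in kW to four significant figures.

5.988 kW

In absolute terms T_C = 288.71 K and T_H = 322.59 K, so ΔT = 33.89 K.
COP_Carnot = T_H/ΔT = 322.59/33.89 = 9.519.
Q̇_max = COP_Carnot × Ẇ = 9.519 × 629.0 W = 5988 W = 5.988 kW.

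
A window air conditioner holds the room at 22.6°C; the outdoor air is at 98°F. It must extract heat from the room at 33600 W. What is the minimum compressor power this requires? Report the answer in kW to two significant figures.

1.6 kW

In absolute terms T_C = 295.75 K and T_H = 309.82 K, so ΔT = 14.07 K.
COP_Carnot = T_C/ΔT = 295.75/14.07 = 21.02.
Ẇ_min = Q̇/COP_Carnot = 33600/21.02 = 1598 W = 1.598 kW.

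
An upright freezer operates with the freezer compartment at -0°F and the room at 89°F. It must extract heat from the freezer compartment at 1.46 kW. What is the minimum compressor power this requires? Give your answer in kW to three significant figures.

0.283 kW

In absolute terms T_C = 255.37 K and T_H = 304.82 K, so ΔT = 49.44 K.
COP_Carnot = T_C/ΔT = 255.37/49.44 = 5.165.
Ẇ_min = Q̇/COP_Carnot = 1.460/5.165 = 0.2827 kW.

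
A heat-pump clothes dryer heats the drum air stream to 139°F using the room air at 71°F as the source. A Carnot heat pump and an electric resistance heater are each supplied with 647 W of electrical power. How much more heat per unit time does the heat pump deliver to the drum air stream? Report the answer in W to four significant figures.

In absolute terms T_C = 294.82 K and T_H = 332.59 K, so ΔT = 37.78 K.
COP_Carnot = T_H/ΔT = 332.59/37.78 = 8.804.
The heat pump delivers Q̇_H = COP × Ẇ = 5696 W; the resistance heater delivers Ẇ = 647.0 W.
Extra = (COP − 1)·Ẇ = 5049 W.

5049 W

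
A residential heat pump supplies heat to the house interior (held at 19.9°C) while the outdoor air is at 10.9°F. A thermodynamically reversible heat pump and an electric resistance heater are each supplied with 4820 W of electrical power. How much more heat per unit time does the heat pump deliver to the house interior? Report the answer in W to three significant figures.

39800 W

In absolute terms T_C = 261.43 K and T_H = 293.05 K, so ΔT = 31.62 K.
COP_Carnot = T_H/ΔT = 293.05/31.62 = 9.267.
The heat pump delivers Q̇_H = COP × Ẇ = 44670 W; the resistance heater delivers Ẇ = 4820 W.
Extra = (COP − 1)·Ẇ = 39850 W.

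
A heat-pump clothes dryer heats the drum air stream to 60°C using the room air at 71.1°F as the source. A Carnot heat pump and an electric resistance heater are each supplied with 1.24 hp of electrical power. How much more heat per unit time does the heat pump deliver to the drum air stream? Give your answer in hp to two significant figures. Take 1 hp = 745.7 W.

9.6 hp

In absolute terms T_C = 294.87 K and T_H = 333.15 K, so ΔT = 38.28 K.
COP_Carnot = T_H/ΔT = 333.15/38.28 = 8.703.
The heat pump delivers Q̇_H = COP × Ẇ = 10.79 hp; the resistance heater delivers Ẇ = 1.240 hp.
Extra = (COP − 1)·Ẇ = 9.552 hp.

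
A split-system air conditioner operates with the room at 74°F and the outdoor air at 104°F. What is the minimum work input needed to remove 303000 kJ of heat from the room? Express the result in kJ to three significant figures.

In absolute terms T_C = 296.48 K and T_H = 313.15 K, so ΔT = 16.67 K.
The reversible limit is COP_R = T_C/ΔT = 17.79, so W_min = Q_C/COP = Q_C·ΔT/T_C.
W_min = 303000 × 16.67/296.48 = 17030 kJ.

17000 kJ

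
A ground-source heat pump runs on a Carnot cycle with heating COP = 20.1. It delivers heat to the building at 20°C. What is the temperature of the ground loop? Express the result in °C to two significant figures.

5.4 °C

COP_HP = T_H/(T_H − T_C) gives T_H − T_C = T_H/COP.
With T_H = 293.15 K, T_C = 293.15 × (1 − 1/20.1) = 278.57 K.
Converting, 278.57 K = 5.42°C.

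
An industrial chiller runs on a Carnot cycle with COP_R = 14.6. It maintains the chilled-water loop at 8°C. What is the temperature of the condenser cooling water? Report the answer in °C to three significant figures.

27.3 °C

COP_R = T_C/(T_H − T_C) gives T_H − T_C = T_C/COP.
With T_C = 281.15 K, T_H = 281.15 × (1 + 1/14.6) = 300.41 K.
Converting, 300.41 K = 27.26°C.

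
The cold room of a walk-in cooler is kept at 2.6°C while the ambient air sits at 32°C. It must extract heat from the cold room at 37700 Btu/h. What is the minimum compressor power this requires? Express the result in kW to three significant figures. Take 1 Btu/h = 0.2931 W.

1.18 kW

In absolute terms T_C = 275.75 K and T_H = 305.15 K, so ΔT = 29.40 K.
COP_Carnot = T_C/ΔT = 275.75/29.40 = 9.379.
Ẇ_min = Q̇/COP_Carnot = 37700/9.379 = 4020 Btu/h = 1.178 kW.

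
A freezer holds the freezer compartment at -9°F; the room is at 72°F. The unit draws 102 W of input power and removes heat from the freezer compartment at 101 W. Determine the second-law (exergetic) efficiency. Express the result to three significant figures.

0.178

COP_actual = Q̇_C/Ẇ = 101.0/102.0 = 0.9902.
In absolute terms T_C = 250.37 K and T_H = 295.37 K, so ΔT = 45.00 K.
COP_Carnot = T_C/ΔT = 250.37/45.00 = 5.564.
η_II = COP_actual/COP_Carnot = 0.9902/5.564 = 0.1780.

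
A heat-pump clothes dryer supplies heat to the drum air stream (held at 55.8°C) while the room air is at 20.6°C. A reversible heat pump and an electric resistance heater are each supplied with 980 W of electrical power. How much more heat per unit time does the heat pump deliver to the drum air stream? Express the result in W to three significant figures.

8180 W

In absolute terms T_C = 293.75 K and T_H = 328.95 K, so ΔT = 35.20 K.
COP_Carnot = T_H/ΔT = 328.95/35.20 = 9.345.
The heat pump delivers Q̇_H = COP × Ẇ = 9158 W; the resistance heater delivers Ẇ = 980.0 W.
Extra = (COP − 1)·Ẇ = 8178 W.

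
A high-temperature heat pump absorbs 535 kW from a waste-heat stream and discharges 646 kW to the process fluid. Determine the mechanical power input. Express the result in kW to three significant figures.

For a cyclic device the first law requires Q̇_H = Q̇_C + Ẇ.
Ẇ = Q̇_H − Q̇_C = 111.0 kW.

111 kW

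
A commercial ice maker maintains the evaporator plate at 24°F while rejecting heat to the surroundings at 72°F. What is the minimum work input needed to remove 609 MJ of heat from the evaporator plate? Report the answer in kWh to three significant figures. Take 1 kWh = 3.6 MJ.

16.8 kWh

In absolute terms T_C = 268.71 K and T_H = 295.37 K, so ΔT = 26.67 K.
The reversible limit is COP_R = T_C/ΔT = 10.08, so W_min = Q_C/COP = Q_C·ΔT/T_C.
W_min = 609.0 × 26.67/268.71 = 60.44 MJ = 16.79 kWh.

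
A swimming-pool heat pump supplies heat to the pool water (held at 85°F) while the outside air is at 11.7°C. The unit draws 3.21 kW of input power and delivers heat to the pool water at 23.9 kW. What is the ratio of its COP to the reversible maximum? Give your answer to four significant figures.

0.4366

COP_actual = Q̇_H/Ẇ = 23.90/3.210 = 7.445.
In absolute terms T_C = 284.85 K and T_H = 302.59 K, so ΔT = 17.74 K.
COP_Carnot = T_H/ΔT = 302.59/17.74 = 17.05.
η_II = COP_actual/COP_Carnot = 7.445/17.05 = 0.4366.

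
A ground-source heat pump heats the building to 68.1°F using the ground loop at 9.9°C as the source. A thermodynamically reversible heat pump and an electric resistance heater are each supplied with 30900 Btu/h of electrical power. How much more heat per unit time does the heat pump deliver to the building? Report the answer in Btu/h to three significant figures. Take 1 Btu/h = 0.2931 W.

861000 Btu/h

In absolute terms T_C = 283.05 K and T_H = 293.21 K, so ΔT = 10.16 K.
COP_Carnot = T_H/ΔT = 293.21/10.16 = 28.87.
The heat pump delivers Q̇_H = COP × Ẇ = 892100 Btu/h; the resistance heater delivers Ẇ = 30900 Btu/h.
Extra = (COP − 1)·Ẇ = 861200 Btu/h.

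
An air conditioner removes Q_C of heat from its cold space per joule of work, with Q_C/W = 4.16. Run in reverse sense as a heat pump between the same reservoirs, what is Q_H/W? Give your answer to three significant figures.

The first law on one cycle gives Q_H = Q_C + W, so Q_H/W = Q_C/W + 1.
COP_HP = COP_R + 1 = 4.16 + 1 = 5.16.

5.16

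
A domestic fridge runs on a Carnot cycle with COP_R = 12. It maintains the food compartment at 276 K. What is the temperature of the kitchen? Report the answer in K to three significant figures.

299 K

COP_R = T_C/(T_H − T_C) gives T_H − T_C = T_C/COP.
With T_C = 276.00 K, T_H = 276.00 × (1 + 1/12) = 299.00 K.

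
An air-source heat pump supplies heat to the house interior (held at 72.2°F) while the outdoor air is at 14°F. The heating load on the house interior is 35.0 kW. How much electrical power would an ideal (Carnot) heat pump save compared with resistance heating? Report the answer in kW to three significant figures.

31.2 kW

In absolute terms T_C = 263.15 K and T_H = 295.48 K, so ΔT = 32.33 K.
COP_Carnot = T_H/ΔT = 295.48/32.33 = 9.139.
Resistance heating needs Ẇ_res = Q̇_H = 35.00 kW; the reversible heat pump needs only Ẇ_hp = Q̇_H/COP = 3.830 kW.
Saving = 35.00 − 3.830 = 31.17 kW.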